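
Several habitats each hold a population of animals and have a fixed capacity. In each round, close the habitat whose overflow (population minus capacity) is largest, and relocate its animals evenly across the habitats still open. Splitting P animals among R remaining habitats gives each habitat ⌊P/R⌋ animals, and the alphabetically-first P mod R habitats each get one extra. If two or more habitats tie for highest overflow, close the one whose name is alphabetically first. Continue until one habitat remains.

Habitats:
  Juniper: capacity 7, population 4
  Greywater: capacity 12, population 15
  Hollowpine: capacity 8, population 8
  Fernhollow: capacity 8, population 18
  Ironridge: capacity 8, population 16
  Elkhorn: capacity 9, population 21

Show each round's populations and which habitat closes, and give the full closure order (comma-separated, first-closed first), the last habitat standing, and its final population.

Closure order: Elkhorn, Fernhollow, Ironridge, Greywater, Hollowpine
Last habitat: Juniper with 82 animals

Round 1: Elkhorn=21 Fernhollow=18 Greywater=15 Hollowpine=8 Ironridge=16 Juniper=4 → close Elkhorn (overflow 12)
  21÷5 = 4 each, +1 to first 1
Round 2: Fernhollow=23 Greywater=19 Hollowpine=12 Ironridge=20 Juniper=8 → close Fernhollow (overflow 15)
  23÷4 = 5 each, +1 to first 3
Round 3: Greywater=25 Hollowpine=18 Ironridge=26 Juniper=13 → close Ironridge (overflow 18)
  26÷3 = 8 each, +1 to first 2
Round 4: Greywater=34 Hollowpine=27 Juniper=21 → close Greywater (overflow 22)
  34÷2 = 17 each, +1 to first 0
Round 5: Hollowpine=44 Juniper=38 → close Hollowpine (overflow 36)
  44÷1 = 44 each, +1 to first 0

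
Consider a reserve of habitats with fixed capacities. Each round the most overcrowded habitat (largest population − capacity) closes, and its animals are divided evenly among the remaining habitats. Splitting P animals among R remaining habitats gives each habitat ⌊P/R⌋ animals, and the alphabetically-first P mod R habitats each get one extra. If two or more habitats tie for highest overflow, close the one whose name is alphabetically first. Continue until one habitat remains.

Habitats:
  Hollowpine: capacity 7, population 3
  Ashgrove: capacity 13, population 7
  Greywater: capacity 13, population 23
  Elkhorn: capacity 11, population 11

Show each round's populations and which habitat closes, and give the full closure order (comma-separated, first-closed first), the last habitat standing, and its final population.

Round 1: Ashgrove=7 Elkhorn=11 Greywater=23 Hollowpine=3 → close Greywater (overflow 10)
  23÷3 = 7 each, +1 to first 2
Round 2: Ashgrove=15 Elkhorn=19 Hollowpine=10 → close Elkhorn (overflow 8)
  19÷2 = 9 each, +1 to first 1
Round 3: Ashgrove=25 Hollowpine=19 → close Ashgrove (overflow 12)
  25÷1 = 25 each, +1 to first 0

Closure order: Greywater, Elkhorn, Ashgrove
Last habitat: Hollowpine with 44 animals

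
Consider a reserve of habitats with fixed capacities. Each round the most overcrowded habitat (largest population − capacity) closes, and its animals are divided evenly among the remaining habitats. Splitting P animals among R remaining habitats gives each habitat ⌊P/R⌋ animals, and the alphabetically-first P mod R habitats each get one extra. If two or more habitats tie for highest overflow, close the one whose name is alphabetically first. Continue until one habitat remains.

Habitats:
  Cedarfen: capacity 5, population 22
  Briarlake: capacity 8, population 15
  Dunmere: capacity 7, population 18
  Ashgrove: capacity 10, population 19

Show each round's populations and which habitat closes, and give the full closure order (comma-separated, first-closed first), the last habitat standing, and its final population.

Closure order: Cedarfen, Dunmere, Ashgrove
Last habitat: Briarlake with 74 animals

Round 1: Ashgrove=19 Briarlake=15 Cedarfen=22 Dunmere=18 → close Cedarfen (overflow 17)
  22÷3 = 7 each, +1 to first 1
Round 2: Ashgrove=27 Briarlake=22 Dunmere=25 → close Dunmere (overflow 18)
  25÷2 = 12 each, +1 to first 1
Round 3: Ashgrove=40 Briarlake=34 → close Ashgrove (overflow 30)
  40÷1 = 40 each, +1 to first 0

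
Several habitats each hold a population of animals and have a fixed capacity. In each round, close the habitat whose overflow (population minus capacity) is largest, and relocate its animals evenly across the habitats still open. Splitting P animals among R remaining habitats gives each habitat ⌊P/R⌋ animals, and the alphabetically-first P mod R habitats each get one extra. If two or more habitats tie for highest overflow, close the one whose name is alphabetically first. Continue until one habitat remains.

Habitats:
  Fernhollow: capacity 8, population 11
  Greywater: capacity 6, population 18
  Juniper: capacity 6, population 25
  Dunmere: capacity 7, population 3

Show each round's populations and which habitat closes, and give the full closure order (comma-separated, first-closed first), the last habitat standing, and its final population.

Closure order: Juniper, Greywater, Fernhollow
Last habitat: Dunmere with 57 animals

Round 1: Dunmere=3 Fernhollow=11 Greywater=18 Juniper=25 → close Juniper (overflow 19)
  25÷3 = 8 each, +1 to first 1
Round 2: Dunmere=12 Fernhollow=19 Greywater=26 → close Greywater (overflow 20)
  26÷2 = 13 each, +1 to first 0
Round 3: Dunmere=25 Fernhollow=32 → close Fernhollow (overflow 24)
  32÷1 = 32 each, +1 to first 0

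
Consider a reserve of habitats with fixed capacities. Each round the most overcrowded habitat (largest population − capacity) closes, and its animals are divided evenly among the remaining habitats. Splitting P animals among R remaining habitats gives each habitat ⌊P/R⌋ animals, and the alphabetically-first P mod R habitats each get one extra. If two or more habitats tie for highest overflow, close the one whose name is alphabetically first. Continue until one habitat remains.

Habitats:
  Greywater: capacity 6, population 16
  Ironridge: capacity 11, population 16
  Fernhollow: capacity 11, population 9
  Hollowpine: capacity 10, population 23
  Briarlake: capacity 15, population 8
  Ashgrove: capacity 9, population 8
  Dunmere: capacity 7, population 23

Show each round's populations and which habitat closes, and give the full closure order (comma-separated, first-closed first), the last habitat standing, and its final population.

Closure order: Dunmere, Hollowpine, Greywater, Ironridge, Ashgrove, Fernhollow
Last habitat: Briarlake with 103 animals

Round 1: Ashgrove=8 Briarlake=8 Dunmere=23 Fernhollow=9 Greywater=16 Hollowpine=23 Ironridge=16 → close Dunmere (overflow 16)
  23÷6 = 3 each, +1 to first 5
Round 2: Ashgrove=12 Briarlake=12 Fernhollow=13 Greywater=20 Hollowpine=27 Ironridge=19 → close Hollowpine (overflow 17)
  27÷5 = 5 each, +1 to first 2
Round 3: Ashgrove=18 Briarlake=18 Fernhollow=18 Greywater=25 Ironridge=24 → close Greywater (overflow 19)
  25÷4 = 6 each, +1 to first 1
Round 4: Ashgrove=25 Briarlake=24 Fernhollow=24 Ironridge=30 → close Ironridge (overflow 19)
  30÷3 = 10 each, +1 to first 0
Round 5: Ashgrove=35 Briarlake=34 Fernhollow=34 → close Ashgrove (overflow 26)
  35÷2 = 17 each, +1 to first 1
Round 6: Briarlake=52 Fernhollow=51 → close Fernhollow (overflow 40)
  51÷1 = 51 each, +1 to first 0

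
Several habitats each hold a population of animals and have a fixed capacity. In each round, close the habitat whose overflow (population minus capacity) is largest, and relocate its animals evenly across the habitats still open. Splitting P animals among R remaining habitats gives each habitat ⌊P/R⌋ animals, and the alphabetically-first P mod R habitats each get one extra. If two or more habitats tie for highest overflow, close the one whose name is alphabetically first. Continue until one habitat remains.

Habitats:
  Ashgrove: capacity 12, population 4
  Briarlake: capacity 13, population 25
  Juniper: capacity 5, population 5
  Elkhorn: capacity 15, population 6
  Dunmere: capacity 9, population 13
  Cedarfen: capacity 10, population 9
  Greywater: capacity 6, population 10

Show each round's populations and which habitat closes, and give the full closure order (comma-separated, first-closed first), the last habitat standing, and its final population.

Round 1: Ashgrove=4 Briarlake=25 Cedarfen=9 Dunmere=13 Elkhorn=6 Greywater=10 Juniper=5 → close Briarlake (overflow 12)
  25÷6 = 4 each, +1 to first 1
Round 2: Ashgrove=9 Cedarfen=13 Dunmere=17 Elkhorn=10 Greywater=14 Juniper=9 → close Dunmere (overflow 8)
  17÷5 = 3 each, +1 to first 2
Round 3: Ashgrove=13 Cedarfen=17 Elkhorn=13 Greywater=17 Juniper=12 → close Greywater (overflow 11)
  17÷4 = 4 each, +1 to first 1
Round 4: Ashgrove=18 Cedarfen=21 Elkhorn=17 Juniper=16 → close Cedarfen (overflow 11)
  21÷3 = 7 each, +1 to first 0
Round 5: Ashgrove=25 Elkhorn=24 Juniper=23 → close Juniper (overflow 18)
  23÷2 = 11 each, +1 to first 1
Round 6: Ashgrove=37 Elkhorn=35 → close Ashgrove (overflow 25)
  37÷1 = 37 each, +1 to first 0

Closure order: Briarlake, Dunmere, Greywater, Cedarfen, Juniper, Ashgrove
Last habitat: Elkhorn with 72 animals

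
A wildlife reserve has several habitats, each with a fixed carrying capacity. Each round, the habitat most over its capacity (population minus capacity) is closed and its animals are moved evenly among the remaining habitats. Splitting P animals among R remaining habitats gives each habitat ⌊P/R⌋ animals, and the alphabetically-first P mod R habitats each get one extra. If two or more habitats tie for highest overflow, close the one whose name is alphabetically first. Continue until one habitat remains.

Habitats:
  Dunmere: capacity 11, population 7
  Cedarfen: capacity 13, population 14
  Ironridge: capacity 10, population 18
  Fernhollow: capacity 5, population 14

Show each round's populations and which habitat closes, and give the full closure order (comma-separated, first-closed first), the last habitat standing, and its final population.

Round 1: Cedarfen=14 Dunmere=7 Fernhollow=14 Ironridge=18 → close Fernhollow (overflow 9)
  14÷3 = 4 each, +1 to first 2
Round 2: Cedarfen=19 Dunmere=12 Ironridge=22 → close Ironridge (overflow 12)
  22÷2 = 11 each, +1 to first 0
Round 3: Cedarfen=30 Dunmere=23 → close Cedarfen (overflow 17)
  30÷1 = 30 each, +1 to first 0

Closure order: Fernhollow, Ironridge, Cedarfen
Last habitat: Dunmere with 53 animals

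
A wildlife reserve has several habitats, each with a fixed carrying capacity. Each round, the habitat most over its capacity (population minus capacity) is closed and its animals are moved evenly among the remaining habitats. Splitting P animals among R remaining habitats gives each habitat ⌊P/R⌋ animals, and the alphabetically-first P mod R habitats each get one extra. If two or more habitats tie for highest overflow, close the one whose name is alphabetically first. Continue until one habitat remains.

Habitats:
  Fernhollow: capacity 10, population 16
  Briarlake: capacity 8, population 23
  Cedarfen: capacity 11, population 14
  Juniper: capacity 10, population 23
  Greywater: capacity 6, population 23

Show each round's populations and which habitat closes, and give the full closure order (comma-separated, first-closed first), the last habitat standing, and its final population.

Round 1: Briarlake=23 Cedarfen=14 Fernhollow=16 Greywater=23 Juniper=23 → close Greywater (overflow 17)
  23÷4 = 5 each, +1 to first 3
Round 2: Briarlake=29 Cedarfen=20 Fernhollow=22 Juniper=28 → close Briarlake (overflow 21)
  29÷3 = 9 each, +1 to first 2
Round 3: Cedarfen=30 Fernhollow=32 Juniper=37 → close Juniper (overflow 27)
  37÷2 = 18 each, +1 to first 1
Round 4: Cedarfen=49 Fernhollow=50 → close Fernhollow (overflow 40)
  50÷1 = 50 each, +1 to first 0

Closure order: Greywater, Briarlake, Juniper, Fernhollow
Last habitat: Cedarfen with 99 animals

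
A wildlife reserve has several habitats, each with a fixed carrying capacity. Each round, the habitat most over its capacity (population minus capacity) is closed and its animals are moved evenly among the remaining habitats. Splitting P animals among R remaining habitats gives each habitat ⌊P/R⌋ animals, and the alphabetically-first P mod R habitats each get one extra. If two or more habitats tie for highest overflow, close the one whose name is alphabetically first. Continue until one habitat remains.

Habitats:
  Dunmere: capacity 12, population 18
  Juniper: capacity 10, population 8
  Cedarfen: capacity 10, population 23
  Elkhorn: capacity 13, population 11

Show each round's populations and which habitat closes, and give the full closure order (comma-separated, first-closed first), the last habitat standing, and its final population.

Closure order: Cedarfen, Dunmere, Elkhorn
Last habitat: Juniper with 60 animals

Round 1: Cedarfen=23 Dunmere=18 Elkhorn=11 Juniper=8 → close Cedarfen (overflow 13)
  23÷3 = 7 each, +1 to first 2
Round 2: Dunmere=26 Elkhorn=19 Juniper=15 → close Dunmere (overflow 14)
  26÷2 = 13 each, +1 to first 0
Round 3: Elkhorn=32 Juniper=28 → close Elkhorn (overflow 19)
  32÷1 = 32 each, +1 to first 0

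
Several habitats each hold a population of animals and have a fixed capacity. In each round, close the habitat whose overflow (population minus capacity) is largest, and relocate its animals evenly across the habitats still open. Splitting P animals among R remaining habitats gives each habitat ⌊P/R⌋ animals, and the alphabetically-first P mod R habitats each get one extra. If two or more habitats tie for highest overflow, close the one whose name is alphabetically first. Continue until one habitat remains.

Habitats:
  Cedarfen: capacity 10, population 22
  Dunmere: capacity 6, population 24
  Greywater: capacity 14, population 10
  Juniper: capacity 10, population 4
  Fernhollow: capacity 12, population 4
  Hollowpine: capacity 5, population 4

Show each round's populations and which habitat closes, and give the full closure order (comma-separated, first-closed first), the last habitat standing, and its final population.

Round 1: Cedarfen=22 Dunmere=24 Fernhollow=4 Greywater=10 Hollowpine=4 Juniper=4 → close Dunmere (overflow 18)
  24÷5 = 4 each, +1 to first 4
Round 2: Cedarfen=27 Fernhollow=9 Greywater=15 Hollowpine=9 Juniper=8 → close Cedarfen (overflow 17)
  27÷4 = 6 each, +1 to first 3
Round 3: Fernhollow=16 Greywater=22 Hollowpine=16 Juniper=14 → close Hollowpine (overflow 11)
  16÷3 = 5 each, +1 to first 1
Round 4: Fernhollow=22 Greywater=27 Juniper=19 → close Greywater (overflow 13)
  27÷2 = 13 each, +1 to first 1
Round 5: Fernhollow=36 Juniper=32 → close Fernhollow (overflow 24)
  36÷1 = 36 each, +1 to first 0

Closure order: Dunmere, Cedarfen, Hollowpine, Greywater, Fernhollow
Last habitat: Juniper with 68 animals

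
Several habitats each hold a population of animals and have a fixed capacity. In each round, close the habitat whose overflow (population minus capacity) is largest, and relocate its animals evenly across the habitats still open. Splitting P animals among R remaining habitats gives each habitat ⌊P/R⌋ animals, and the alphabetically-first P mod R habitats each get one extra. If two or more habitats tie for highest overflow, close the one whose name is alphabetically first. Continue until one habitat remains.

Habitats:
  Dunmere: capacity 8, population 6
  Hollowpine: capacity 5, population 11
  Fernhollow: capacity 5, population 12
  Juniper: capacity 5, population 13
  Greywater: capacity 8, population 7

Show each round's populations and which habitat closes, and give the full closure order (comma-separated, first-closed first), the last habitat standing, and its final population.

Round 1: Dunmere=6 Fernhollow=12 Greywater=7 Hollowpine=11 Juniper=13 → close Juniper (overflow 8)
  13÷4 = 3 each, +1 to first 1
Round 2: Dunmere=10 Fernhollow=15 Greywater=10 Hollowpine=14 → close Fernhollow (overflow 10)
  15÷3 = 5 each, +1 to first 0
Round 3: Dunmere=15 Greywater=15 Hollowpine=19 → close Hollowpine (overflow 14)
  19÷2 = 9 each, +1 to first 1
Round 4: Dunmere=25 Greywater=24 → close Dunmere (overflow 17)
  25÷1 = 25 each, +1 to first 0

Closure order: Juniper, Fernhollow, Hollowpine, Dunmere
Last habitat: Greywater with 49 animals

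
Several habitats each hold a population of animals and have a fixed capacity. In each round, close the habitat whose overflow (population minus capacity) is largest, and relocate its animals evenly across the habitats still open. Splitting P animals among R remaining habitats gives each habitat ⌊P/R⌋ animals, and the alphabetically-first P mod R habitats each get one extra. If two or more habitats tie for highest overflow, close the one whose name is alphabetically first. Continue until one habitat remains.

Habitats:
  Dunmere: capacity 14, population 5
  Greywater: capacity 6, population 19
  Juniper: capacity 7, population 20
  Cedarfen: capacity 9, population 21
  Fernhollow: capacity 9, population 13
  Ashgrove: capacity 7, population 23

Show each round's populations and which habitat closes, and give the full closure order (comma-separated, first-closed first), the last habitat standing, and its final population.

Closure order: Ashgrove, Cedarfen, Greywater, Juniper, Fernhollow
Last habitat: Dunmere with 101 animals

Round 1: Ashgrove=23 Cedarfen=21 Dunmere=5 Fernhollow=13 Greywater=19 Juniper=20 → close Ashgrove (overflow 16)
  23÷5 = 4 each, +1 to first 3
Round 2: Cedarfen=26 Dunmere=10 Fernhollow=18 Greywater=23 Juniper=24 → close Cedarfen (overflow 17)
  26÷4 = 6 each, +1 to first 2
Round 3: Dunmere=17 Fernhollow=25 Greywater=29 Juniper=30 → close Greywater (overflow 23)
  29÷3 = 9 each, +1 to first 2
Round 4: Dunmere=27 Fernhollow=35 Juniper=39 → close Juniper (overflow 32)
  39÷2 = 19 each, +1 to first 1
Round 5: Dunmere=47 Fernhollow=54 → close Fernhollow (overflow 45)
  54÷1 = 54 each, +1 to first 0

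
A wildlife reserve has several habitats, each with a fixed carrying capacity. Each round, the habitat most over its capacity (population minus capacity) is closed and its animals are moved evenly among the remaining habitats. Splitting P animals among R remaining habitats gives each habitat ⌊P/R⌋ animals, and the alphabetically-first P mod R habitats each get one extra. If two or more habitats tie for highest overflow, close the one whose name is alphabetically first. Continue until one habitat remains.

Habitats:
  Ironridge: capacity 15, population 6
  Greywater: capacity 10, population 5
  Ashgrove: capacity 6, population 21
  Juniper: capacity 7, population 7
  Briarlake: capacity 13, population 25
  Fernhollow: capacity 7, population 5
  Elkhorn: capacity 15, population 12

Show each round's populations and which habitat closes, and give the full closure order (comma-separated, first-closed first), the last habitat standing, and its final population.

Closure order: Ashgrove, Briarlake, Fernhollow, Elkhorn, Juniper, Greywater
Last habitat: Ironridge with 81 animals

Round 1: Ashgrove=21 Briarlake=25 Elkhorn=12 Fernhollow=5 Greywater=5 Ironridge=6 Juniper=7 → close Ashgrove (overflow 15)
  21÷6 = 3 each, +1 to first 3
Round 2: Briarlake=29 Elkhorn=16 Fernhollow=9 Greywater=8 Ironridge=9 Juniper=10 → close Briarlake (overflow 16)
  29÷5 = 5 each, +1 to first 4
Round 3: Elkhorn=22 Fernhollow=15 Greywater=14 Ironridge=15 Juniper=15 → close Fernhollow (overflow 8)
  15÷4 = 3 each, +1 to first 3
Round 4: Elkhorn=26 Greywater=18 Ironridge=19 Juniper=18 → close Elkhorn (overflow 11)
  26÷3 = 8 each, +1 to first 2
Round 5: Greywater=27 Ironridge=28 Juniper=26 → close Juniper (overflow 19)
  26÷2 = 13 each, +1 to first 0
Round 6: Greywater=40 Ironridge=41 → close Greywater (overflow 30)
  40÷1 = 40 each, +1 to first 0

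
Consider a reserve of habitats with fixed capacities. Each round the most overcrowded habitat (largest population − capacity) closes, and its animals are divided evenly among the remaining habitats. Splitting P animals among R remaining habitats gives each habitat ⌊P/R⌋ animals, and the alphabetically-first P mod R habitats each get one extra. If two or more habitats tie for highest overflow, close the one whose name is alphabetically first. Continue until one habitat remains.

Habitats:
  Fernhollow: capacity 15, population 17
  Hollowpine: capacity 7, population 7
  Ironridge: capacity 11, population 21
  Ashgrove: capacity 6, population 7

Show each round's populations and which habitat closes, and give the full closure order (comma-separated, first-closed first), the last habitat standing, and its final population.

Round 1: Ashgrove=7 Fernhollow=17 Hollowpine=7 Ironridge=21 → close Ironridge (overflow 10)
  21÷3 = 7 each, +1 to first 0
Round 2: Ashgrove=14 Fernhollow=24 Hollowpine=14 → close Fernhollow (overflow 9)
  24÷2 = 12 each, +1 to first 0
Round 3: Ashgrove=26 Hollowpine=26 → close Ashgrove (overflow 20)
  26÷1 = 26 each, +1 to first 0

Closure order: Ironridge, Fernhollow, Ashgrove
Last habitat: Hollowpine with 52 animals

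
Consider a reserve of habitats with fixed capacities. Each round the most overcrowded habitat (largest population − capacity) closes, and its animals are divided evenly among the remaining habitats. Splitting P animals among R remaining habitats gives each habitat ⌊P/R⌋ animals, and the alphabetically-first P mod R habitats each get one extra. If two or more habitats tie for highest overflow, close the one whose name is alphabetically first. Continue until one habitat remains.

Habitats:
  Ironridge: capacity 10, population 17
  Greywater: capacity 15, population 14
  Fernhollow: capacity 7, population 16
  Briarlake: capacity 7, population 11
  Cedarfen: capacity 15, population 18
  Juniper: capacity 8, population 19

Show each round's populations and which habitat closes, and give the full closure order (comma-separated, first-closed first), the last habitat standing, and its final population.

Closure order: Juniper, Fernhollow, Ironridge, Briarlake, Cedarfen
Last habitat: Greywater with 95 animals

Round 1: Briarlake=11 Cedarfen=18 Fernhollow=16 Greywater=14 Ironridge=17 Juniper=19 → close Juniper (overflow 11)
  19÷5 = 3 each, +1 to first 4
Round 2: Briarlake=15 Cedarfen=22 Fernhollow=20 Greywater=18 Ironridge=20 → close Fernhollow (overflow 13)
  20÷4 = 5 each, +1 to first 0
Round 3: Briarlake=20 Cedarfen=27 Greywater=23 Ironridge=25 → close Ironridge (overflow 15)
  25÷3 = 8 each, +1 to first 1
Round 4: Briarlake=29 Cedarfen=35 Greywater=31 → close Briarlake (overflow 22)
  29÷2 = 14 each, +1 to first 1
Round 5: Cedarfen=50 Greywater=45 → close Cedarfen (overflow 35)
  50÷1 = 50 each, +1 to first 0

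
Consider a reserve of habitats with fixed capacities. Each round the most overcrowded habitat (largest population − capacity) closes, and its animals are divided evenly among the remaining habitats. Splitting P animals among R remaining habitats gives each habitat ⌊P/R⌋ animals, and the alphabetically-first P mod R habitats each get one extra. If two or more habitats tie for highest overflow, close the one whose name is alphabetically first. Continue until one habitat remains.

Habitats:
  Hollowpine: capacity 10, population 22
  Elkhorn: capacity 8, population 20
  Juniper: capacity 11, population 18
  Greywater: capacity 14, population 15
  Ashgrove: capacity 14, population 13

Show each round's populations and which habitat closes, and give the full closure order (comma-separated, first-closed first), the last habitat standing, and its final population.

Closure order: Elkhorn, Hollowpine, Juniper, Greywater
Last habitat: Ashgrove with 88 animals

Round 1: Ashgrove=13 Elkhorn=20 Greywater=15 Hollowpine=22 Juniper=18 → close Elkhorn (overflow 12)
  20÷4 = 5 each, +1 to first 0
Round 2: Ashgrove=18 Greywater=20 Hollowpine=27 Juniper=23 → close Hollowpine (overflow 17)
  27÷3 = 9 each, +1 to first 0
Round 3: Ashgrove=27 Greywater=29 Juniper=32 → close Juniper (overflow 21)
  32÷2 = 16 each, +1 to first 0
Round 4: Ashgrove=43 Greywater=45 → close Greywater (overflow 31)
  45÷1 = 45 each, +1 to first 0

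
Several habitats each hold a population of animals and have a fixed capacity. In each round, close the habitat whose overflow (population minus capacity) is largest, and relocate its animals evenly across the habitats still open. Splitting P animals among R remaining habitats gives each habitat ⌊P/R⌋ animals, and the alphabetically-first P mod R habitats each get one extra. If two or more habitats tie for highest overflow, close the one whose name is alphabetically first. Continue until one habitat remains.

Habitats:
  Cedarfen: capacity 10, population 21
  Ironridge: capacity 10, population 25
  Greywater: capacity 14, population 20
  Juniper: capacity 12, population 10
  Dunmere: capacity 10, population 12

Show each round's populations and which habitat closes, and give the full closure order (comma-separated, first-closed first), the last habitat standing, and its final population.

Closure order: Ironridge, Cedarfen, Greywater, Dunmere
Last habitat: Juniper with 88 animals

Round 1: Cedarfen=21 Dunmere=12 Greywater=20 Ironridge=25 Juniper=10 → close Ironridge (overflow 15)
  25÷4 = 6 each, +1 to first 1
Round 2: Cedarfen=28 Dunmere=18 Greywater=26 Juniper=16 → close Cedarfen (overflow 18)
  28÷3 = 9 each, +1 to first 1
Round 3: Dunmere=28 Greywater=35 Juniper=25 → close Greywater (overflow 21)
  35÷2 = 17 each, +1 to first 1
Round 4: Dunmere=46 Juniper=42 → close Dunmere (overflow 36)
  46÷1 = 46 each, +1 to first 0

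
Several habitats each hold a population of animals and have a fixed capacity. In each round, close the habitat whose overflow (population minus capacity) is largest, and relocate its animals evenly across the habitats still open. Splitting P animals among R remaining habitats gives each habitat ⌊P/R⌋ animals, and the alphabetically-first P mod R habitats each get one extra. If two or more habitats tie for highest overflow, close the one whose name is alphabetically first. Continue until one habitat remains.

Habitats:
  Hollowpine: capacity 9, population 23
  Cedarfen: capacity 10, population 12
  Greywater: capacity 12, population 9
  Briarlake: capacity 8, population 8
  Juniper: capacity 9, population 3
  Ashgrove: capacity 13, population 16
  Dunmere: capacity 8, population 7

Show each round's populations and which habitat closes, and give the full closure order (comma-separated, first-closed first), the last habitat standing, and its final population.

Round 1: Ashgrove=16 Briarlake=8 Cedarfen=12 Dunmere=7 Greywater=9 Hollowpine=23 Juniper=3 → close Hollowpine (overflow 14)
  23÷6 = 3 each, +1 to first 5
Round 2: Ashgrove=20 Briarlake=12 Cedarfen=16 Dunmere=11 Greywater=13 Juniper=6 → close Ashgrove (overflow 7)
  20÷5 = 4 each, +1 to first 0
Round 3: Briarlake=16 Cedarfen=20 Dunmere=15 Greywater=17 Juniper=10 → close Cedarfen (overflow 10)
  20÷4 = 5 each, +1 to first 0
Round 4: Briarlake=21 Dunmere=20 Greywater=22 Juniper=15 → close Briarlake (overflow 13)
  21÷3 = 7 each, +1 to first 0
Round 5: Dunmere=27 Greywater=29 Juniper=22 → close Dunmere (overflow 19)
  27÷2 = 13 each, +1 to first 1
Round 6: Greywater=43 Juniper=35 → close Greywater (overflow 31)
  43÷1 = 43 each, +1 to first 0

Closure order: Hollowpine, Ashgrove, Cedarfen, Briarlake, Dunmere, Greywater
Last habitat: Juniper with 78 animals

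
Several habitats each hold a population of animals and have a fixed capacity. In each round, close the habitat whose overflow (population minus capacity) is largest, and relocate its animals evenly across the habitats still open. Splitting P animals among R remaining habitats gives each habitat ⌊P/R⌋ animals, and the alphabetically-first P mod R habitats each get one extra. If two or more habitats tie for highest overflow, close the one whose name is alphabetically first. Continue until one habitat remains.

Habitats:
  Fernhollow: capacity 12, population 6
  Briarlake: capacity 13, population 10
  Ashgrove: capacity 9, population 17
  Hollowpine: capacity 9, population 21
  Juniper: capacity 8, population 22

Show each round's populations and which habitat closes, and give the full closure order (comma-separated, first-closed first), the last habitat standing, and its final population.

Round 1: Ashgrove=17 Briarlake=10 Fernhollow=6 Hollowpine=21 Juniper=22 → close Juniper (overflow 14)
  22÷4 = 5 each, +1 to first 2
Round 2: Ashgrove=23 Briarlake=16 Fernhollow=11 Hollowpine=26 → close Hollowpine (overflow 17)
  26÷3 = 8 each, +1 to first 2
Round 3: Ashgrove=32 Briarlake=25 Fernhollow=19 → close Ashgrove (overflow 23)
  32÷2 = 16 each, +1 to first 0
Round 4: Briarlake=41 Fernhollow=35 → close Briarlake (overflow 28)
  41÷1 = 41 each, +1 to first 0

Closure order: Juniper, Hollowpine, Ashgrove, Briarlake
Last habitat: Fernhollow with 76 animals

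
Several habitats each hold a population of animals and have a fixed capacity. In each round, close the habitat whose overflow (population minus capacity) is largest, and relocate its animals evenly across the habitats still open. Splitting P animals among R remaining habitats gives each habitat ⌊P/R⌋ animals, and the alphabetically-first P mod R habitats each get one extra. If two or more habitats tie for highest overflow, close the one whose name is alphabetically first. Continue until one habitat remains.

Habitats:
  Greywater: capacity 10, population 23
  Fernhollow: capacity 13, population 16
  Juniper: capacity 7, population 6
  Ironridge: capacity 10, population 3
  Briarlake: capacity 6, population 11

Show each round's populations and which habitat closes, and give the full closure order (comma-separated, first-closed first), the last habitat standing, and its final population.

Closure order: Greywater, Briarlake, Fernhollow, Juniper
Last habitat: Ironridge with 59 animals

Round 1: Briarlake=11 Fernhollow=16 Greywater=23 Ironridge=3 Juniper=6 → close Greywater (overflow 13)
  23÷4 = 5 each, +1 to first 3
Round 2: Briarlake=17 Fernhollow=22 Ironridge=9 Juniper=11 → close Briarlake (overflow 11)
  17÷3 = 5 each, +1 to first 2
Round 3: Fernhollow=28 Ironridge=15 Juniper=16 → close Fernhollow (overflow 15)
  28÷2 = 14 each, +1 to first 0
Round 4: Ironridge=29 Juniper=30 → close Juniper (overflow 23)
  30÷1 = 30 each, +1 to first 0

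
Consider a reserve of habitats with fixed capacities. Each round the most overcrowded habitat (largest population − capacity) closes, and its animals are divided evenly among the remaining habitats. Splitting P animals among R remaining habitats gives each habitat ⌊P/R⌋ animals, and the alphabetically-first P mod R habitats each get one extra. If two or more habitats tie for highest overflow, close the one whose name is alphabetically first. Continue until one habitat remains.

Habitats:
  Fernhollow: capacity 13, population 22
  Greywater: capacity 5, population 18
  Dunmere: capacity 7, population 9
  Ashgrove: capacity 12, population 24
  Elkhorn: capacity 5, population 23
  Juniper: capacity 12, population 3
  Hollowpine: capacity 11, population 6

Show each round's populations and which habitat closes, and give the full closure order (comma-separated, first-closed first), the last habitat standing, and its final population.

Round 1: Ashgrove=24 Dunmere=9 Elkhorn=23 Fernhollow=22 Greywater=18 Hollowpine=6 Juniper=3 → close Elkhorn (overflow 18)
  23÷6 = 3 each, +1 to first 5
Round 2: Ashgrove=28 Dunmere=13 Fernhollow=26 Greywater=22 Hollowpine=10 Juniper=6 → close Greywater (overflow 17)
  22÷5 = 4 each, +1 to first 2
Round 3: Ashgrove=33 Dunmere=18 Fernhollow=30 Hollowpine=14 Juniper=10 → close Ashgrove (overflow 21)
  33÷4 = 8 each, +1 to first 1
Round 4: Dunmere=27 Fernhollow=38 Hollowpine=22 Juniper=18 → close Fernhollow (overflow 25)
  38÷3 = 12 each, +1 to first 2
Round 5: Dunmere=40 Hollowpine=35 Juniper=30 → close Dunmere (overflow 33)
  40÷2 = 20 each, +1 to first 0
Round 6: Hollowpine=55 Juniper=50 → close Hollowpine (overflow 44)
  55÷1 = 55 each, +1 to first 0

Closure order: Elkhorn, Greywater, Ashgrove, Fernhollow, Dunmere, Hollowpine
Last habitat: Juniper with 105 animals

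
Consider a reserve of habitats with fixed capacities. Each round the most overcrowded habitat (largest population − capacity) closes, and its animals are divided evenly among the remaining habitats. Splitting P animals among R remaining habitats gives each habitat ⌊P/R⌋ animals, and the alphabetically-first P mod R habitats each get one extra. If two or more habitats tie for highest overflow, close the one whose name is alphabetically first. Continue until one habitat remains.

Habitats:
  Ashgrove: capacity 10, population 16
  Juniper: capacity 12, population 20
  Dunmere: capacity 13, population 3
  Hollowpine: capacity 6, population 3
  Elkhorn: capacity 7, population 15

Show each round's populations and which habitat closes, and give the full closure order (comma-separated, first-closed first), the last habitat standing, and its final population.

Closure order: Elkhorn, Juniper, Ashgrove, Hollowpine
Last habitat: Dunmere with 57 animals

Round 1: Ashgrove=16 Dunmere=3 Elkhorn=15 Hollowpine=3 Juniper=20 → close Elkhorn (overflow 8)
  15÷4 = 3 each, +1 to first 3
Round 2: Ashgrove=20 Dunmere=7 Hollowpine=7 Juniper=23 → close Juniper (overflow 11)
  23÷3 = 7 each, +1 to first 2
Round 3: Ashgrove=28 Dunmere=15 Hollowpine=14 → close Ashgrove (overflow 18)
  28÷2 = 14 each, +1 to first 0
Round 4: Dunmere=29 Hollowpine=28 → close Hollowpine (overflow 22)
  28÷1 = 28 each, +1 to first 0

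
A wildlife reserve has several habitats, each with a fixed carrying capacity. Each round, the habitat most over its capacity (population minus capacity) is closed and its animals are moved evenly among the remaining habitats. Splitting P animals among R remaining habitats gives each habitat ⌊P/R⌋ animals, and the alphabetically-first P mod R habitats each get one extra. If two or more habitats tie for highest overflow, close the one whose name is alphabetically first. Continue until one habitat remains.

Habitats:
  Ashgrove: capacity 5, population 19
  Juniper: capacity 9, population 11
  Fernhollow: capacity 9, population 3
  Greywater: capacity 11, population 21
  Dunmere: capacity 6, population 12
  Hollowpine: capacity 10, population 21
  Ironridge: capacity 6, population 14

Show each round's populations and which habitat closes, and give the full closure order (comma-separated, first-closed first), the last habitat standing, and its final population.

Round 1: Ashgrove=19 Dunmere=12 Fernhollow=3 Greywater=21 Hollowpine=21 Ironridge=14 Juniper=11 → close Ashgrove (overflow 14)
  19÷6 = 3 each, +1 to first 1
Round 2: Dunmere=16 Fernhollow=6 Greywater=24 Hollowpine=24 Ironridge=17 Juniper=14 → close Hollowpine (overflow 14)
  24÷5 = 4 each, +1 to first 4
Round 3: Dunmere=21 Fernhollow=11 Greywater=29 Ironridge=22 Juniper=18 → close Greywater (overflow 18)
  29÷4 = 7 each, +1 to first 1
Round 4: Dunmere=29 Fernhollow=18 Ironridge=29 Juniper=25 → close Dunmere (overflow 23)
  29÷3 = 9 each, +1 to first 2
Round 5: Fernhollow=28 Ironridge=39 Juniper=34 → close Ironridge (overflow 33)
  39÷2 = 19 each, +1 to first 1
Round 6: Fernhollow=48 Juniper=53 → close Juniper (overflow 44)
  53÷1 = 53 each, +1 to first 0

Closure order: Ashgrove, Hollowpine, Greywater, Dunmere, Ironridge, Juniper
Last habitat: Fernhollow with 101 animals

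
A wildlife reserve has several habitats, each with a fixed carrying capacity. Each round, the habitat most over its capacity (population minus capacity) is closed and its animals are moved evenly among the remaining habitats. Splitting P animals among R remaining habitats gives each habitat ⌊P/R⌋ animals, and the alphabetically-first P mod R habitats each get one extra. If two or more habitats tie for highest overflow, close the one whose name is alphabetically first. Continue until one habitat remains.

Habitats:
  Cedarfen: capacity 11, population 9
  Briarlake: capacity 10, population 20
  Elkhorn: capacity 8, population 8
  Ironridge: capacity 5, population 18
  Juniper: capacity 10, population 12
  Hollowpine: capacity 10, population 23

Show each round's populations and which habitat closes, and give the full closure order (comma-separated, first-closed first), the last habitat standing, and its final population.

Closure order: Hollowpine, Ironridge, Briarlake, Juniper, Cedarfen
Last habitat: Elkhorn with 90 animals

Round 1: Briarlake=20 Cedarfen=9 Elkhorn=8 Hollowpine=23 Ironridge=18 Juniper=12 → close Hollowpine (overflow 13)
  23÷5 = 4 each, +1 to first 3
Round 2: Briarlake=25 Cedarfen=14 Elkhorn=13 Ironridge=22 Juniper=16 → close Ironridge (overflow 17)
  22÷4 = 5 each, +1 to first 2
Round 3: Briarlake=31 Cedarfen=20 Elkhorn=18 Juniper=21 → close Briarlake (overflow 21)
  31÷3 = 10 each, +1 to first 1
Round 4: Cedarfen=31 Elkhorn=28 Juniper=31 → close Juniper (overflow 21)
  31÷2 = 15 each, +1 to first 1
Round 5: Cedarfen=47 Elkhorn=43 → close Cedarfen (overflow 36)
  47÷1 = 47 each, +1 to first 0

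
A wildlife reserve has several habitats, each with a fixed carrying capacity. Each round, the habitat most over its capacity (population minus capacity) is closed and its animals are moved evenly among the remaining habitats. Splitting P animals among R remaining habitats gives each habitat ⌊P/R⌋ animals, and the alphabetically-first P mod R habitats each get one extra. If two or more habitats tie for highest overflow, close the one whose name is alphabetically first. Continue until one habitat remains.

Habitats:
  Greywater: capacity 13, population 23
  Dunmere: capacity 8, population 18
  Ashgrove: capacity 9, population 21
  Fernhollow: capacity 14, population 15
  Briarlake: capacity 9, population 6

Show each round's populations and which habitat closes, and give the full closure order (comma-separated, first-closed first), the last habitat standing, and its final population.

Closure order: Ashgrove, Dunmere, Greywater, Fernhollow
Last habitat: Briarlake with 83 animals

Round 1: Ashgrove=21 Briarlake=6 Dunmere=18 Fernhollow=15 Greywater=23 → close Ashgrove (overflow 12)
  21÷4 = 5 each, +1 to first 1
Round 2: Briarlake=12 Dunmere=23 Fernhollow=20 Greywater=28 → close Dunmere (overflow 15)
  23÷3 = 7 each, +1 to first 2
Round 3: Briarlake=20 Fernhollow=28 Greywater=35 → close Greywater (overflow 22)
  35÷2 = 17 each, +1 to first 1
Round 4: Briarlake=38 Fernhollow=45 → close Fernhollow (overflow 31)
  45÷1 = 45 each, +1 to first 0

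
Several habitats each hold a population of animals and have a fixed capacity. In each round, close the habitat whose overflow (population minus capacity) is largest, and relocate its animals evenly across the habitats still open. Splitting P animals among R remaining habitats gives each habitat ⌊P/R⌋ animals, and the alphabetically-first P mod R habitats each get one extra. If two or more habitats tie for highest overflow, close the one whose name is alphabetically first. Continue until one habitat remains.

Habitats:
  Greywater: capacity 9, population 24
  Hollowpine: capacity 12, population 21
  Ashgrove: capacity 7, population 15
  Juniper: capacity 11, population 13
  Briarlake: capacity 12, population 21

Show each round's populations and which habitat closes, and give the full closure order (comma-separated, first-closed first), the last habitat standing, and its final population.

Closure order: Greywater, Briarlake, Hollowpine, Ashgrove
Last habitat: Juniper with 94 animals

Round 1: Ashgrove=15 Briarlake=21 Greywater=24 Hollowpine=21 Juniper=13 → close Greywater (overflow 15)
  24÷4 = 6 each, +1 to first 0
Round 2: Ashgrove=21 Briarlake=27 Hollowpine=27 Juniper=19 → close Briarlake (overflow 15)
  27÷3 = 9 each, +1 to first 0
Round 3: Ashgrove=30 Hollowpine=36 Juniper=28 → close Hollowpine (overflow 24)
  36÷2 = 18 each, +1 to first 0
Round 4: Ashgrove=48 Juniper=46 → close Ashgrove (overflow 41)
  48÷1 = 48 each, +1 to first 0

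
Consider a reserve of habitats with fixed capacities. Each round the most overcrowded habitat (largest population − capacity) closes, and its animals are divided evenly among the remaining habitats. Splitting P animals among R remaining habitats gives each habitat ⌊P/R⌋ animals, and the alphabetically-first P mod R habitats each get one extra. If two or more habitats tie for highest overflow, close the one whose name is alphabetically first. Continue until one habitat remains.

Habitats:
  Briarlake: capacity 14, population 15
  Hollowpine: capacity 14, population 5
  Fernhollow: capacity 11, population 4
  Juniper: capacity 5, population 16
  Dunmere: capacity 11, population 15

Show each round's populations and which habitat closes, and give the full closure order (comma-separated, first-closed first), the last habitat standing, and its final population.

Closure order: Juniper, Dunmere, Briarlake, Fernhollow
Last habitat: Hollowpine with 55 animals

Round 1: Briarlake=15 Dunmere=15 Fernhollow=4 Hollowpine=5 Juniper=16 → close Juniper (overflow 11)
  16÷4 = 4 each, +1 to first 0
Round 2: Briarlake=19 Dunmere=19 Fernhollow=8 Hollowpine=9 → close Dunmere (overflow 8)
  19÷3 = 6 each, +1 to first 1
Round 3: Briarlake=26 Fernhollow=14 Hollowpine=15 → close Briarlake (overflow 12)
  26÷2 = 13 each, +1 to first 0
Round 4: Fernhollow=27 Hollowpine=28 → close Fernhollow (overflow 16)
  27÷1 = 27 each, +1 to first 0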